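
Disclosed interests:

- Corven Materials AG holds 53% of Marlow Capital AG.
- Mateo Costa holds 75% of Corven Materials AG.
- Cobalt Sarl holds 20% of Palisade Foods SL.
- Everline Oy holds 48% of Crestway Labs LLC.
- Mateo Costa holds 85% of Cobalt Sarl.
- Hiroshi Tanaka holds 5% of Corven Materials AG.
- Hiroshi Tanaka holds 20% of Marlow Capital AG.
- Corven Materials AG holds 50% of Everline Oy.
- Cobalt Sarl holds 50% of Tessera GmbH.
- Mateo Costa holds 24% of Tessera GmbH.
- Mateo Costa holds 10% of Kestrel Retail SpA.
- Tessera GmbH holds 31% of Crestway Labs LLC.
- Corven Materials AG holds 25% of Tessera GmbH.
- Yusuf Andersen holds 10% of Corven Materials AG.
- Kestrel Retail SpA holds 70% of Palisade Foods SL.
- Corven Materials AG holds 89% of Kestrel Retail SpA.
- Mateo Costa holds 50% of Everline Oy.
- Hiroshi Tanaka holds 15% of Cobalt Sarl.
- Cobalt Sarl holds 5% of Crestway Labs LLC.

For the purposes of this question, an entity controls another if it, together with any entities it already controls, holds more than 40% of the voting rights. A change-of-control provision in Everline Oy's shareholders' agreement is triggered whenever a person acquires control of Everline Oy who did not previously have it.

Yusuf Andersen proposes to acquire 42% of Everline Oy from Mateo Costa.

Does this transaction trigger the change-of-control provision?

The purchase adds only to Yusuf's holdings (Mateo's stake shrinks), so Yusuf is the only person who could newly come to control Everline.
Yusuf's largest direct stake is 10% in Corven, which does not meet the threshold, so Yusuf controls no company.
Neither Yusuf nor any entity Yusuf controls holds any voting interest in Everline.
So before the transaction, Yusuf does not control Everline.
After the purchase, Yusuf holds 42% of Everline directly, and Mateo's stake falls to 8%.
Yusuf holds 42% of Everline, so Yusuf controls Everline.
Yusuf did not control Everline before and does after, so the clause is triggered.

Yes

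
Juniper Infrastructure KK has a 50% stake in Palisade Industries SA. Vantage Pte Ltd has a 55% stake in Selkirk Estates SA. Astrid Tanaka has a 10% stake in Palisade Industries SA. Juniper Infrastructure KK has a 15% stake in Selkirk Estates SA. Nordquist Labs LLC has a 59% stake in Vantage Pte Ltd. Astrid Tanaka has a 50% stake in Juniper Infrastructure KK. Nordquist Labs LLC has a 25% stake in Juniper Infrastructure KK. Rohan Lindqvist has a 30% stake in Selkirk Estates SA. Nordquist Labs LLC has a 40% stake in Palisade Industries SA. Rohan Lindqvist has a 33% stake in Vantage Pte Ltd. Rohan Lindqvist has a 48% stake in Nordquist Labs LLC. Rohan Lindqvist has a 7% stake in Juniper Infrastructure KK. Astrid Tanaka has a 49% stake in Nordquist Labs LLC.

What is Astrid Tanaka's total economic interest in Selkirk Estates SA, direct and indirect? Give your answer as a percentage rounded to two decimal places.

25.24%

Astrid reaches Selkirk along 3 paths.
Via Nordquist → Vantage: 49% × 59% × 55% = 15.9005%.
Via Juniper: 50% × 15% = 7.5%.
Via Nordquist → Juniper: 49% × 25% × 15% = 1.8375%.
Total: 15.9005% + 7.5% + 1.8375% = 25.238%.
Rounded: 25.24%.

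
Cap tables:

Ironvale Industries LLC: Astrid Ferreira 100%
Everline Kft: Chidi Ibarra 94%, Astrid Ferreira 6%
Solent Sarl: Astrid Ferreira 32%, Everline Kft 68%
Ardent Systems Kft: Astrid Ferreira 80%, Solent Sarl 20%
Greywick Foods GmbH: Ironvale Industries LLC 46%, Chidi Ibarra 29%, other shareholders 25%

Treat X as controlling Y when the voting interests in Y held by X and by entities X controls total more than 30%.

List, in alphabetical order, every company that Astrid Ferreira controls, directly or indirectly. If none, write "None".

Astrid holds 100% of Ironvale, so Astrid controls Ironvale.
Astrid holds 32% of Solent, so Astrid controls Solent.
Astrid and Solent together hold 80% + 20% = 100% of Ardent, so Astrid controls Ardent.
Ironvale holds 46% of Greywick, so Astrid controls Greywick.
No other company's threshold is met.

Ardent Systems Kft, Greywick Foods GmbH, Ironvale Industries LLC, Solent Sarl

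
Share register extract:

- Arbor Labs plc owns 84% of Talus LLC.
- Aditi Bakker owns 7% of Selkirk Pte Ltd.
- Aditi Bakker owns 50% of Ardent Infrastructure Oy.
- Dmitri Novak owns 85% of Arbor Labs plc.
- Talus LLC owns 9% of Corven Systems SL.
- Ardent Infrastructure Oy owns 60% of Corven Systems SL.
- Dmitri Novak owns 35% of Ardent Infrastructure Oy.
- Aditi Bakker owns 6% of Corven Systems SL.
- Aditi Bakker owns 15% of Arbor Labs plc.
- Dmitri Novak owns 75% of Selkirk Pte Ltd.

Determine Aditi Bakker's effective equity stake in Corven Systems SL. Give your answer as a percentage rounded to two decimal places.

37.13%

Aditi reaches Corven along 3 paths.
Direct stake: 6% = 6%.
Via Arbor → Talus: 15% × 84% × 9% = 1.134%.
Via Ardent: 50% × 60% = 30%.
Total: 6% + 1.134% + 30% = 37.134%.
Rounded: 37.13%.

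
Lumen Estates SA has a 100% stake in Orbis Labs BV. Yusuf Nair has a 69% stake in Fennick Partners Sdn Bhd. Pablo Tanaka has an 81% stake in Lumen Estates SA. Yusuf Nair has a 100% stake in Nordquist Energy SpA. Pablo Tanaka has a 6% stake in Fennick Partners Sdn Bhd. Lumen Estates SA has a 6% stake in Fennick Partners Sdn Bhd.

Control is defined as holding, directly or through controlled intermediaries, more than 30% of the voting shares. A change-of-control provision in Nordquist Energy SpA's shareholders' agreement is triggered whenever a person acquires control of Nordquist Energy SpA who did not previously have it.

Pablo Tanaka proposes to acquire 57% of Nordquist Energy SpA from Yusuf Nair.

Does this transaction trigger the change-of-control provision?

The purchase adds only to Pablo's holdings (Yusuf's stake shrinks), so Pablo is the only person who could newly come to control Nordquist.
Pablo holds 81% of Lumen, so Pablo controls Lumen.
Lumen holds 100% of Orbis, so Pablo controls Orbis.
Neither Pablo nor any entity Pablo controls holds any voting interest in Nordquist.
So before the transaction, Pablo does not control Nordquist.
After the purchase, Pablo holds 57% of Nordquist directly, and Yusuf's stake falls to 43%.
Pablo holds 57% of Nordquist, so Pablo controls Nordquist.
Pablo did not control Nordquist before and does after, so the clause is triggered.

Yes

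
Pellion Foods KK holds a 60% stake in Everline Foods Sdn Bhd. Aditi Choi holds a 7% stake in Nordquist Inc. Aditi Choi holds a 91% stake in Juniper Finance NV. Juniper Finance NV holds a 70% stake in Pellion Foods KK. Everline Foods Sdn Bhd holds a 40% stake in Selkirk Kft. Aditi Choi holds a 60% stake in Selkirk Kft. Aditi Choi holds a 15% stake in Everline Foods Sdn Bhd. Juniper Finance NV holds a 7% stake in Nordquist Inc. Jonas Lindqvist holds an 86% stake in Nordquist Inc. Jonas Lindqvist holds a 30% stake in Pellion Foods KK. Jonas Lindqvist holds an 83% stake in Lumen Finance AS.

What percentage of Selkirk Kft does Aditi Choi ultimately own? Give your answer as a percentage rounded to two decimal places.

81.29%

Aditi reaches Selkirk along 3 paths.
Direct stake: 60% = 60%.
Via Juniper → Pellion → Everline: 91% × 70% × 60% × 40% = 15.288%.
Via Everline: 15% × 40% = 6%.
Total: 60% + 15.288% + 6% = 81.288%.
Rounded: 81.29%.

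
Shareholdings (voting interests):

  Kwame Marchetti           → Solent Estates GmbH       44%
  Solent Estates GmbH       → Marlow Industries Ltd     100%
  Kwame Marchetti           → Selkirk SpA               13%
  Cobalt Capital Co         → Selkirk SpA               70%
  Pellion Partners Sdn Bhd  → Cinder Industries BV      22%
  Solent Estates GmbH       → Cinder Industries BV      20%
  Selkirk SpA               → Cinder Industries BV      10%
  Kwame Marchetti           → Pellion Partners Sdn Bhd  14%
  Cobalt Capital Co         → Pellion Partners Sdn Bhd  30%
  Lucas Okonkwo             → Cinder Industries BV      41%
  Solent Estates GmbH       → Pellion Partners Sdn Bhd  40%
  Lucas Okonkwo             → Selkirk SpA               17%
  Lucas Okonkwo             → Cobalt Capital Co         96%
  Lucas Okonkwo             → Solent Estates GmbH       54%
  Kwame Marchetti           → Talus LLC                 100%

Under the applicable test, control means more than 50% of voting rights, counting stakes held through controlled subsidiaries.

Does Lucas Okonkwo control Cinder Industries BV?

Lucas holds 96% of Cobalt, so Lucas controls Cobalt.
Lucas and Cobalt together hold 17% + 70% = 87% of Selkirk, so Lucas controls Selkirk.
Lucas holds 54% of Solent, so Lucas controls Solent.
Solent and Cobalt together hold 40% + 30% = 70% of Pellion, so Lucas controls Pellion.
Lucas and Pellion and Solent and Selkirk together hold 41% + 22% + 20% + 10% = 93% of Cinder, so Lucas controls Cinder.

Yes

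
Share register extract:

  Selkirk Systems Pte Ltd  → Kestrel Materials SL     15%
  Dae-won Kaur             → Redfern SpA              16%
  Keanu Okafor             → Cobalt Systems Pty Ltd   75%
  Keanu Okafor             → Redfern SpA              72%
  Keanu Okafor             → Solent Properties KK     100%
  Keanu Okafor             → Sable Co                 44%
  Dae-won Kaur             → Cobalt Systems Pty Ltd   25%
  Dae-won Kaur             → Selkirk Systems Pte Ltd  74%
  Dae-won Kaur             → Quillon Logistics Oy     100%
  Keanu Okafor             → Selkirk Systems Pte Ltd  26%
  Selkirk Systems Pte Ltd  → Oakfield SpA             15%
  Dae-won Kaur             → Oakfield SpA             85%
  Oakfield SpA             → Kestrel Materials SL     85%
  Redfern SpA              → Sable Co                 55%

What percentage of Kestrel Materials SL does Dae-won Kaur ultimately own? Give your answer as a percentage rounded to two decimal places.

92.79%

Dae-won reaches Kestrel along 3 paths.
Via Selkirk: 74% × 15% = 11.1%.
Via Oakfield: 85% × 85% = 72.25%.
Via Selkirk → Oakfield: 74% × 15% × 85% = 9.435%.
Total: 11.1% + 72.25% + 9.435% = 92.785%.
Rounded: 92.79%.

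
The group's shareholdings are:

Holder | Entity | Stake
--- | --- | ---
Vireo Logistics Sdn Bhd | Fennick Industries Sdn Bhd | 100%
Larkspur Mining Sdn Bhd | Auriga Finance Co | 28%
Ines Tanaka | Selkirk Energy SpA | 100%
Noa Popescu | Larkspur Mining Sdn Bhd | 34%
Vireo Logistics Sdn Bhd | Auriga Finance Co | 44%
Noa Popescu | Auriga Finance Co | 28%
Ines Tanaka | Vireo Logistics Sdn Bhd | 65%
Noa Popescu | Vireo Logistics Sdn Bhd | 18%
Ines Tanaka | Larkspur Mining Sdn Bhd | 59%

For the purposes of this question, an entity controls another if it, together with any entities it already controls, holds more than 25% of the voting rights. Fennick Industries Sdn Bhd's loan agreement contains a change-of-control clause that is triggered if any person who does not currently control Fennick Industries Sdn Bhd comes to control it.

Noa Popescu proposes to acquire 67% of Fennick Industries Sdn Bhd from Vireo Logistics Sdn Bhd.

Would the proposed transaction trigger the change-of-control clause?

Yes

The purchase adds only to Noa's holdings (Vireo's stake shrinks), so Noa is the only person who could newly come to control Fennick.
Noa holds 34% of Larkspur, so Noa controls Larkspur.
Noa and Larkspur together hold 28% + 28% = 56% of Auriga, so Noa controls Auriga.
Neither Noa nor any entity Noa controls holds any voting interest in Fennick.
So before the transaction, Noa does not control Fennick.
After the purchase, Noa holds 67% of Fennick directly, and Vireo's stake falls to 33%.
Noa holds 67% of Fennick, so Noa controls Fennick.
Noa did not control Fennick before and does after, so the clause is triggered.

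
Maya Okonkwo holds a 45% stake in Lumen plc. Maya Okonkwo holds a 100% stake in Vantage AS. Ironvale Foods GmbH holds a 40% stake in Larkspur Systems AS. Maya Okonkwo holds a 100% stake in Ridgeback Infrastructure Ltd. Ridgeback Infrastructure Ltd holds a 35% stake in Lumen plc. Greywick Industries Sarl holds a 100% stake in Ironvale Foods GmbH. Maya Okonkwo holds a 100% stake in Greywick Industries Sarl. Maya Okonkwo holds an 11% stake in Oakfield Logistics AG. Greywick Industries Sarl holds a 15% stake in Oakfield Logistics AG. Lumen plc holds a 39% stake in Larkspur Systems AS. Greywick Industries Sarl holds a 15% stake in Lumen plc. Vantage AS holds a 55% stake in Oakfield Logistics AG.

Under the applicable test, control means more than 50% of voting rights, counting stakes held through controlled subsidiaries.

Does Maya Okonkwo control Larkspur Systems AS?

Maya holds 100% of Greywick, so Maya controls Greywick.
Greywick holds 100% of Ironvale, so Maya controls Ironvale.
Maya holds 100% of Ridgeback, so Maya controls Ridgeback.
Ridgeback and Maya and Greywick together hold 35% + 45% + 15% = 95% of Lumen, so Maya controls Lumen.
Ironvale and Lumen together hold 40% + 39% = 79% of Larkspur, so Maya controls Larkspur.

Yes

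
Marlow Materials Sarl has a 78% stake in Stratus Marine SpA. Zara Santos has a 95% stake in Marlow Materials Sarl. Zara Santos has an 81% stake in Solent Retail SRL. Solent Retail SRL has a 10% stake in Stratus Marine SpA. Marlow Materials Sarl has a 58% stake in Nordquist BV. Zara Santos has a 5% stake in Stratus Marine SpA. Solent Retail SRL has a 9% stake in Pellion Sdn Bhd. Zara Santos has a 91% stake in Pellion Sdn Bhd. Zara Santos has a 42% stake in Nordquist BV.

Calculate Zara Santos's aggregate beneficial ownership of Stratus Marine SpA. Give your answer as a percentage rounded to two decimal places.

87.20%

Zara reaches Stratus along 3 paths.
Direct stake: 5% = 5%.
Via Marlow: 95% × 78% = 74.1%.
Via Solent: 81% × 10% = 8.1%.
Total: 5% + 74.1% + 8.1% = 87.2%.
Rounded: 87.20%.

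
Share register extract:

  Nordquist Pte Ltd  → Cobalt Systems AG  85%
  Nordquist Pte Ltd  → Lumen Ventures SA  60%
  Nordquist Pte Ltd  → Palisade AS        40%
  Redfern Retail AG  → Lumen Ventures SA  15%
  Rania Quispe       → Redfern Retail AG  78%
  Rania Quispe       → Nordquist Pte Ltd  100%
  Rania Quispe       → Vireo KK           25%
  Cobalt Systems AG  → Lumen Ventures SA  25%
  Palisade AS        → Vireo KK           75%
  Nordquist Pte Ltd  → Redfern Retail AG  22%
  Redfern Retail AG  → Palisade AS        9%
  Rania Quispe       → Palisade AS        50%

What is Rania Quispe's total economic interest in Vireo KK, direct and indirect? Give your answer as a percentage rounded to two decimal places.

Rania reaches Vireo along 5 paths.
Via Palisade: 50% × 75% = 37.5%.
Via Nordquist → Palisade: 100% × 40% × 75% = 30%.
Via Redfern → Palisade: 78% × 9% × 75% = 5.265%.
Via Nordquist → Redfern → Palisade: 100% × 22% × 9% × 75% = 1.485%.
Direct stake: 25% = 25%.
Total: 37.5% + 30% + 5.265% + 1.485% + 25% = 99.25%.

99.25%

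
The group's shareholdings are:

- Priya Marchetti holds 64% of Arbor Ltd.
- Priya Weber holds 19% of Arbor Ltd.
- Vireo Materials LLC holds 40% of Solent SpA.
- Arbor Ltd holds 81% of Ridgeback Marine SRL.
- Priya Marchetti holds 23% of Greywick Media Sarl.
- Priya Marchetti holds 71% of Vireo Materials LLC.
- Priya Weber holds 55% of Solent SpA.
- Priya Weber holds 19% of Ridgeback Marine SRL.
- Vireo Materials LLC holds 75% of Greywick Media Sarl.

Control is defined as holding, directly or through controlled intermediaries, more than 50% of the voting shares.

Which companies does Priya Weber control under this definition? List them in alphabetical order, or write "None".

Priya Weber holds 55% of Solent, so Priya Weber controls Solent.
No other company's threshold is met.

Solent SpA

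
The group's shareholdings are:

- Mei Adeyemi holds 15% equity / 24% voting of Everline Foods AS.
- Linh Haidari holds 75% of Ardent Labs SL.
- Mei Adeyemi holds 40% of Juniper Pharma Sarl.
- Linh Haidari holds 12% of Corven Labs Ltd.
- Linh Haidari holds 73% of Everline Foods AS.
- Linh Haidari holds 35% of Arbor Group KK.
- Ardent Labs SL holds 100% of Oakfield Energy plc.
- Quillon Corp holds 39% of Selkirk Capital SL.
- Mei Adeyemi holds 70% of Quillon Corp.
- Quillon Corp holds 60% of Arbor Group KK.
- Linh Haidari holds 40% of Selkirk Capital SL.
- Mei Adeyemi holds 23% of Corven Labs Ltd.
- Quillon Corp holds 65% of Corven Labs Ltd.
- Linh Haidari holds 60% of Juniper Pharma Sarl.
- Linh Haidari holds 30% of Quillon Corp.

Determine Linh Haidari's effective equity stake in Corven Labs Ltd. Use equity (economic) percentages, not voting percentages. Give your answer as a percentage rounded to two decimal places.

Linh reaches Corven along 2 paths.
Via Quillon: 30% × 65% = 19.5%.
Direct stake: 12% = 12%.
Total: 19.5% + 12% = 31.5%.
Rounded: 31.50%.

31.50%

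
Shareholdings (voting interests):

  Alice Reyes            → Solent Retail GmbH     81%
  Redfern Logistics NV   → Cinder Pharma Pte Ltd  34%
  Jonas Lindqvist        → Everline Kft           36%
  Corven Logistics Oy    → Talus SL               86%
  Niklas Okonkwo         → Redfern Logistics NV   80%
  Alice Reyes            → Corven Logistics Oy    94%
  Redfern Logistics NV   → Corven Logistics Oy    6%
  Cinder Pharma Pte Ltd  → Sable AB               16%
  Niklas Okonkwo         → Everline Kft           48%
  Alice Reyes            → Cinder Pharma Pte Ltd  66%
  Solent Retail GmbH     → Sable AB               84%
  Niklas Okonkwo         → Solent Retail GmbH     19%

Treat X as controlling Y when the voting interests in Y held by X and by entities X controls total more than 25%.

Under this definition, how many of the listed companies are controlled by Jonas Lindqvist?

Jonas holds 36% of Everline, so Jonas controls Everline.
No other company's threshold is met.
Jonas controls 1 company.

1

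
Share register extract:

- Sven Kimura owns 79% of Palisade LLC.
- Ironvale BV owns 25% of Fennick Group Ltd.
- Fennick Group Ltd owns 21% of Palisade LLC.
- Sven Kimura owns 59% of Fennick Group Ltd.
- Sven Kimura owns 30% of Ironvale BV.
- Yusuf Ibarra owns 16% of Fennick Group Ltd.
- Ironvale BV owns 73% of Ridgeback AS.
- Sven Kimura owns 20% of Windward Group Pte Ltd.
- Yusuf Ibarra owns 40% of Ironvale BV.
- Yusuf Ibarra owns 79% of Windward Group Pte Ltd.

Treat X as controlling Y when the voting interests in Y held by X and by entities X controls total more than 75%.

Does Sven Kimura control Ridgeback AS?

Sven holds 79% of Palisade, so Sven controls Palisade.
Neither Sven nor any entity Sven controls holds any voting interest in Ridgeback.
So Sven does not control Ridgeback.

No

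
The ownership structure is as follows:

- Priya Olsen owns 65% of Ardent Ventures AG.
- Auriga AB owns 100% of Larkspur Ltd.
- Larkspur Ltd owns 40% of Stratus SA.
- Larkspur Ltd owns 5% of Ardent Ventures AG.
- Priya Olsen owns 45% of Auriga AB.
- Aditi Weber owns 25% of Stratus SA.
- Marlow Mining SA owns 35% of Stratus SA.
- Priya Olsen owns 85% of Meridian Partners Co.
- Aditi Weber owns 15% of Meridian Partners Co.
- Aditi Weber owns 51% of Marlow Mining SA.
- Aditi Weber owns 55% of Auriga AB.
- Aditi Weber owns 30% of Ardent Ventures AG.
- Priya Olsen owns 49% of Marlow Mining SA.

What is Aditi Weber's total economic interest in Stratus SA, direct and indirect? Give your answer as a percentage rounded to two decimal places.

Aditi reaches Stratus along 3 paths.
Via Auriga → Larkspur: 55% × 100% × 40% = 22%.
Via Marlow: 51% × 35% = 17.85%.
Direct stake: 25% = 25%.
Total: 22% + 17.85% + 25% = 64.85%.

64.85%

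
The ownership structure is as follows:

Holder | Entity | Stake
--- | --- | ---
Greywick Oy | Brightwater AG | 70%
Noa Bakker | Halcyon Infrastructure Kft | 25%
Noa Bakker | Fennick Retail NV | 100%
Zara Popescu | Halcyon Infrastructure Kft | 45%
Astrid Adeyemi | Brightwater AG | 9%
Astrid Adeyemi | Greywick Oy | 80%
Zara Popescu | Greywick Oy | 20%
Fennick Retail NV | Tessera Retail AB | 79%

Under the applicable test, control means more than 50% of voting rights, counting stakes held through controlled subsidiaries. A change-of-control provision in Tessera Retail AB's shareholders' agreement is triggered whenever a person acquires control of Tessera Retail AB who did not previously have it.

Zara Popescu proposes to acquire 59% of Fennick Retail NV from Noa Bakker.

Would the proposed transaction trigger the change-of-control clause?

The purchase adds only to Zara's holdings (Noa's stake shrinks), so Zara is the only person who could newly come to control Tessera.
Zara's largest direct stake is 45% in Halcyon, which does not meet the threshold, so Zara controls no company.
Neither Zara nor any entity Zara controls holds any voting interest in Tessera.
So before the transaction, Zara does not control Tessera.
After the purchase, Zara holds 59% of Fennick directly, and Noa's stake falls to 41%.
Zara holds 59% of Fennick, so Zara controls Fennick.
Fennick holds 79% of Tessera, so Zara controls Tessera.
Zara did not control Tessera before and does after, so the clause is triggered.

Yes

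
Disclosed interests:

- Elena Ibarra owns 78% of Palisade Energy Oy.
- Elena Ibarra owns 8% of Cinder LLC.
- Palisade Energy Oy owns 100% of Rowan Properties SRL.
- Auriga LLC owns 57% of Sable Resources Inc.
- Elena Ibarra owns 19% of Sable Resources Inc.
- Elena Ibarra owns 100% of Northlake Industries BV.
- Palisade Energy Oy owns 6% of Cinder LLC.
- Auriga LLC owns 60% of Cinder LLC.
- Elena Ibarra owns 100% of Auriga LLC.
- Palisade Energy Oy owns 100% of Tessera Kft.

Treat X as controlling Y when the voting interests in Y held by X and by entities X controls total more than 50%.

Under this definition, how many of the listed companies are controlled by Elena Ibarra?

Elena holds 78% of Palisade, so Elena controls Palisade.
Elena holds 100% of Auriga, so Elena controls Auriga.
Auriga and Elena together hold 57% + 19% = 76% of Sable, so Elena controls Sable.
Elena holds 100% of Northlake, so Elena controls Northlake.
Elena and Auriga and Palisade together hold 8% + 60% + 6% = 74% of Cinder, so Elena controls Cinder.
Palisade holds 100% of Rowan, so Elena controls Rowan.
Palisade holds 100% of Tessera, so Elena controls Tessera.
Elena controls 7 companies.

7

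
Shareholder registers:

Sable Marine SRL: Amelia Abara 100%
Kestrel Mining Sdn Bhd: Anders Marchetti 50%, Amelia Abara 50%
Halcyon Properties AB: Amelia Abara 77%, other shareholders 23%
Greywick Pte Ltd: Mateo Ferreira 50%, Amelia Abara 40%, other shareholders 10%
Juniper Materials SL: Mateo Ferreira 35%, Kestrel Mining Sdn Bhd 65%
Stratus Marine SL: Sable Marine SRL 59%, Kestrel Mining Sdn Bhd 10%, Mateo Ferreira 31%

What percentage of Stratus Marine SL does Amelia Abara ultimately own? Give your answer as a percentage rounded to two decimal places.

Amelia reaches Stratus along 2 paths.
Via Sable: 100% × 59% = 59%.
Via Kestrel: 50% × 10% = 5%.
Total: 59% + 5% = 64%.
Rounded: 64.00%.

64.00%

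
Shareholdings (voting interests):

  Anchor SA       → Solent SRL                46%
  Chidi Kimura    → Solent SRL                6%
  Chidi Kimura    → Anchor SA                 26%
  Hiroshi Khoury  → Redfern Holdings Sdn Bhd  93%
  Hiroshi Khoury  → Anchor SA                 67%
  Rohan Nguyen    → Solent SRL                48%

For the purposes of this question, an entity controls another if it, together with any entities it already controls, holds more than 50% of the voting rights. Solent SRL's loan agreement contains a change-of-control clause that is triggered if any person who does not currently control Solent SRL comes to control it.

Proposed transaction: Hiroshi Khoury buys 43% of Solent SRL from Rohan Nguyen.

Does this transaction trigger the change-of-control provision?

The purchase adds only to Hiroshi's holdings (Rohan's stake shrinks), so Hiroshi is the only person who could newly come to control Solent.
Hiroshi holds 67% of Anchor, so Hiroshi controls Anchor.
Hiroshi holds 93% of Redfern, so Hiroshi controls Redfern.
In Solent, Hiroshi's side holds only 46%, not > 50%.
So before the transaction, Hiroshi does not control Solent.
After the purchase, Hiroshi holds 43% of Solent directly, and Rohan's stake falls to 5%.
Anchor and Hiroshi together hold 46% + 43% = 89% of Solent, so Hiroshi controls Solent.
Hiroshi did not control Solent before and does after, so the clause is triggered.

Yes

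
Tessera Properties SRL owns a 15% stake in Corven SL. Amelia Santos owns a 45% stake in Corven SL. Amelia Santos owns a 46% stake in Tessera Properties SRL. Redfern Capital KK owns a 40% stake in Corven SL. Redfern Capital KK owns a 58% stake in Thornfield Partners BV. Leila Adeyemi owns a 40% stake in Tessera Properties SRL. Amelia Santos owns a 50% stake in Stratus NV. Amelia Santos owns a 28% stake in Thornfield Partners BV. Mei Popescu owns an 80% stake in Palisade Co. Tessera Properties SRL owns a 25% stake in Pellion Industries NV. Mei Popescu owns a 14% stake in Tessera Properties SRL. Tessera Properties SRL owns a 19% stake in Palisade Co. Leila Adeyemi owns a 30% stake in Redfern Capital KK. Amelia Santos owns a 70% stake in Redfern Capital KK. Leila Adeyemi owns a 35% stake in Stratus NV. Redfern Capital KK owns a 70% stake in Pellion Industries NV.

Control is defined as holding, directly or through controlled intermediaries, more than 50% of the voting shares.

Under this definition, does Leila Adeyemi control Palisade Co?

No

Leila's largest direct stake is 40% in Tessera, which does not meet the threshold, so Leila controls no company.
Neither Leila nor any entity Leila controls holds any voting interest in Palisade.
So Leila does not control Palisade.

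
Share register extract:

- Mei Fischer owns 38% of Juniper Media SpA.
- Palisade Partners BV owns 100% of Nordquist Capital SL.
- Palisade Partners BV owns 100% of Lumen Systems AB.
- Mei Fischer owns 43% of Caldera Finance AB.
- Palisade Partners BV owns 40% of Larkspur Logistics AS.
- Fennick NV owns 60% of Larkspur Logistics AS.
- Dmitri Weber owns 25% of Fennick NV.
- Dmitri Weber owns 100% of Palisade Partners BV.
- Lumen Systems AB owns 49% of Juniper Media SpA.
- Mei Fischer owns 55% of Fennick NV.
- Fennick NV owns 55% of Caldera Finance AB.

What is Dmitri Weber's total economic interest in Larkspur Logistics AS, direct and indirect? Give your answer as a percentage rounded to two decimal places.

Dmitri reaches Larkspur along 2 paths.
Via Palisade: 100% × 40% = 40%.
Via Fennick: 25% × 60% = 15%.
Total: 40% + 15% = 55%.
Rounded: 55.00%.

55.00%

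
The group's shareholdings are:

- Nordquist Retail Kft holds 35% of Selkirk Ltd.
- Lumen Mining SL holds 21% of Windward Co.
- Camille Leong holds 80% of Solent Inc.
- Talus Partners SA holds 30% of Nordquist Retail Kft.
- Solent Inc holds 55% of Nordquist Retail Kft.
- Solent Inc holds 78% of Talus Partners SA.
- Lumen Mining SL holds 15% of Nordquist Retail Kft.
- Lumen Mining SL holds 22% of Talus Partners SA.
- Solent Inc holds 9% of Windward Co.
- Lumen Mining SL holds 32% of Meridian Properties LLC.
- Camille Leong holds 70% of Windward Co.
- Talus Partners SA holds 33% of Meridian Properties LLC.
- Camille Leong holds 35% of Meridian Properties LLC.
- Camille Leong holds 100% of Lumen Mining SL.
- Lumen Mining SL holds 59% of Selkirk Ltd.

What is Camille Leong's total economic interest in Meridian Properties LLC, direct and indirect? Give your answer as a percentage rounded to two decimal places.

Camille reaches Meridian along 4 paths.
Direct stake: 35% = 35%.
Via Lumen: 100% × 32% = 32%.
Via Lumen → Talus: 100% × 22% × 33% = 7.26%.
Via Solent → Talus: 80% × 78% × 33% = 20.592%.
Total: 35% + 32% + 7.26% + 20.592% = 94.852%.
Rounded: 94.85%.

94.85%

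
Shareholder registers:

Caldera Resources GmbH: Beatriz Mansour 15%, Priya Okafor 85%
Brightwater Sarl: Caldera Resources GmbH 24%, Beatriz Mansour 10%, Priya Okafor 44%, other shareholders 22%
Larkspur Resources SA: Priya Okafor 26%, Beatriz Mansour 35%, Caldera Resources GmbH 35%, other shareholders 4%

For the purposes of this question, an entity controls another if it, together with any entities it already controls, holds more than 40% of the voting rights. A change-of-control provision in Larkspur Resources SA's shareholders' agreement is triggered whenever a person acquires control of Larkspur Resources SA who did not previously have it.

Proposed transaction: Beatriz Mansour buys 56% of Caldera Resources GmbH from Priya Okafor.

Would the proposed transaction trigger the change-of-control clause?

Yes

The purchase adds only to Beatriz's holdings (Priya's stake shrinks), so Beatriz is the only person who could newly come to control Larkspur.
Beatriz's largest direct stake is 35% in Larkspur, which does not meet the threshold, so Beatriz controls no company.
In Larkspur, Beatriz's side holds only 35%, not > 40%.
So before the transaction, Beatriz does not control Larkspur.
After the purchase, Beatriz's direct stake in Caldera rises to 15% + 56% = 71%, and Priya's stake falls to 29%.
Beatriz holds 71% of Caldera, so Beatriz controls Caldera.
Beatriz and Caldera together hold 35% + 35% = 70% of Larkspur, so Beatriz controls Larkspur.
Beatriz did not control Larkspur before and does after, so the clause is triggered.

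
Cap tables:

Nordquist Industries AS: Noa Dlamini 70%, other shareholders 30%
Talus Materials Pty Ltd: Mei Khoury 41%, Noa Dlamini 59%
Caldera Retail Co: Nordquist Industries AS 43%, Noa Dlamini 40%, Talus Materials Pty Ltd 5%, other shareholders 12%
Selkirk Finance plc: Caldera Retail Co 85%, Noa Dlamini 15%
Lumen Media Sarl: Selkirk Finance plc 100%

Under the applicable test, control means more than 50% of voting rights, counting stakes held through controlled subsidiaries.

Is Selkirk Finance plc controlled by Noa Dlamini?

Yes

Noa holds 70% of Nordquist, so Noa controls Nordquist.
Noa holds 59% of Talus, so Noa controls Talus.
Nordquist and Noa and Talus together hold 43% + 40% + 5% = 88% of Caldera, so Noa controls Caldera.
Caldera and Noa together hold 85% + 15% = 100% of Selkirk, so Noa controls Selkirk.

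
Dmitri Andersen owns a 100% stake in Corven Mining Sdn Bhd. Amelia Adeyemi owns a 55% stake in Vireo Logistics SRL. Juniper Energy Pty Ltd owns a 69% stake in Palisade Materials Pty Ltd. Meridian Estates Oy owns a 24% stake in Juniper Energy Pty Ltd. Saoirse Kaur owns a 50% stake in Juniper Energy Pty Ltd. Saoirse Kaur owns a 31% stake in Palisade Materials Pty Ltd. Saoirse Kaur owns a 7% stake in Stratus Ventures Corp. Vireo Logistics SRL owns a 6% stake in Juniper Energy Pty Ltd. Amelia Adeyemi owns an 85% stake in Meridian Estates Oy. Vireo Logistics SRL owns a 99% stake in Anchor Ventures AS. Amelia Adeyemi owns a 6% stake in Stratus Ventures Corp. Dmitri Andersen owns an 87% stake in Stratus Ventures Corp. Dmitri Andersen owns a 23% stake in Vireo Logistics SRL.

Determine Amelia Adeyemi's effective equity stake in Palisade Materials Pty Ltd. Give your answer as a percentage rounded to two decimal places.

16.35%

Amelia reaches Palisade along 2 paths.
Via Meridian → Juniper: 85% × 24% × 69% = 14.076%.
Via Vireo → Juniper: 55% × 6% × 69% = 2.277%.
Total: 14.076% + 2.277% = 16.353%.
Rounded: 16.35%.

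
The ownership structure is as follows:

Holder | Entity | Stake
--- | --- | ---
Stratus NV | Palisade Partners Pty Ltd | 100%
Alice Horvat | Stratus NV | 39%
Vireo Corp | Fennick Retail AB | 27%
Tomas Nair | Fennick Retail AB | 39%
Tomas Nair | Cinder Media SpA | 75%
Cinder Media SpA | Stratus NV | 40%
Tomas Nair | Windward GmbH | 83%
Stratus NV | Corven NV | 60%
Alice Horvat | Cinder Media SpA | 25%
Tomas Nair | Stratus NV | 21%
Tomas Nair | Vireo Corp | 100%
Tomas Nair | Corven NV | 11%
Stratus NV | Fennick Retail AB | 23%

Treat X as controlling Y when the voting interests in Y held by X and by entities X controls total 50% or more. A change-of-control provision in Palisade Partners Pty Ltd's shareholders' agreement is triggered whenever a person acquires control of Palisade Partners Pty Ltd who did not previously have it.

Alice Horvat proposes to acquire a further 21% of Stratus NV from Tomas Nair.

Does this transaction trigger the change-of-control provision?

The purchase adds only to Alice's holdings (Tomas's stake shrinks), so Alice is the only person who could newly come to control Palisade.
Alice's largest direct stake is 39% in Stratus, which does not meet the threshold, so Alice controls no company.
Neither Alice nor any entity Alice controls holds any voting interest in Palisade.
So before the transaction, Alice does not control Palisade.
After the purchase, Alice's direct stake in Stratus rises to 39% + 21% = 60%, and Tomas's stake falls to 0%.
Alice holds 60% of Stratus, so Alice controls Stratus.
Stratus holds 100% of Palisade, so Alice controls Palisade.
Alice did not control Palisade before and does after, so the clause is triggered.

Yes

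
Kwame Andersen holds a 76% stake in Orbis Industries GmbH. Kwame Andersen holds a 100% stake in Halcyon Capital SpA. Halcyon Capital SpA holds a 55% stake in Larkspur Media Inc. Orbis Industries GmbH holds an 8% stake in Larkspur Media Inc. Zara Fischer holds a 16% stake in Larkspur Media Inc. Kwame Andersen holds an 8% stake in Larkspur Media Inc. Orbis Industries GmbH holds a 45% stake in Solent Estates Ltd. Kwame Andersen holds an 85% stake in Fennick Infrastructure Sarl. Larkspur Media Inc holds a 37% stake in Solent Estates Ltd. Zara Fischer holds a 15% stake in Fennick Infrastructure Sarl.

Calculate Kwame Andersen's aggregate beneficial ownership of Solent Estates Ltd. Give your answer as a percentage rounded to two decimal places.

Kwame reaches Solent along 4 paths.
Via Orbis: 76% × 45% = 34.2%.
Via Halcyon → Larkspur: 100% × 55% × 37% = 20.35%.
Via Orbis → Larkspur: 76% × 8% × 37% = 2.2496%.
Via Larkspur: 8% × 37% = 2.96%.
Total: 34.2% + 20.35% + 2.2496% + 2.96% = 59.7596%.
Rounded: 59.76%.

59.76%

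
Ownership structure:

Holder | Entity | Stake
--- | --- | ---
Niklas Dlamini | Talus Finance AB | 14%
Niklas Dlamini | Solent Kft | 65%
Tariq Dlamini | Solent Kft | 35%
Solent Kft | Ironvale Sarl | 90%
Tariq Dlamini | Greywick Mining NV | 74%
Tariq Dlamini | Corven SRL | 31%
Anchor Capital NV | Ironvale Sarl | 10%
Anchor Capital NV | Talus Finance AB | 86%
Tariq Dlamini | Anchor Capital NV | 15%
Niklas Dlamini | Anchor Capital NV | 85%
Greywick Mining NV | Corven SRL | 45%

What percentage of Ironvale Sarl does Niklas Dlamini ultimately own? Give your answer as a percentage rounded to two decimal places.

Niklas reaches Ironvale along 2 paths.
Via Anchor: 85% × 10% = 8.5%.
Via Solent: 65% × 90% = 58.5%.
Total: 8.5% + 58.5% = 67%.
Rounded: 67.00%.

67.00%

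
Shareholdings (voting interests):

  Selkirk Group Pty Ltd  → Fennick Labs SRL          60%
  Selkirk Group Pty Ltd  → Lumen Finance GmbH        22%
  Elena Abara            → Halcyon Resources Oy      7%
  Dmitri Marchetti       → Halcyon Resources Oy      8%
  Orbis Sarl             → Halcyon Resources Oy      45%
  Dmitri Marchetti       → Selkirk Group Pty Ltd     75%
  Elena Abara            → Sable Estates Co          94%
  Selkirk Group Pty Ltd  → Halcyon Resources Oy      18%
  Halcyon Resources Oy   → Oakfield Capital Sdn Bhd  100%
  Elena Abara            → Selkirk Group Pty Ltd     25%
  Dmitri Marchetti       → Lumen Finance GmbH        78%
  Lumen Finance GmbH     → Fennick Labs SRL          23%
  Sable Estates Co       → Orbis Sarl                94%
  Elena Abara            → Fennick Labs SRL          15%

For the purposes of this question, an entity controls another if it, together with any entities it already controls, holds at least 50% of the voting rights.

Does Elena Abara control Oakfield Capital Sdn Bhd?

Elena holds 94% of Sable, so Elena controls Sable.
Sable holds 94% of Orbis, so Elena controls Orbis.
Orbis and Elena together hold 45% + 7% = 52% of Halcyon, so Elena controls Halcyon.
Halcyon holds 100% of Oakfield, so Elena controls Oakfield.

Yes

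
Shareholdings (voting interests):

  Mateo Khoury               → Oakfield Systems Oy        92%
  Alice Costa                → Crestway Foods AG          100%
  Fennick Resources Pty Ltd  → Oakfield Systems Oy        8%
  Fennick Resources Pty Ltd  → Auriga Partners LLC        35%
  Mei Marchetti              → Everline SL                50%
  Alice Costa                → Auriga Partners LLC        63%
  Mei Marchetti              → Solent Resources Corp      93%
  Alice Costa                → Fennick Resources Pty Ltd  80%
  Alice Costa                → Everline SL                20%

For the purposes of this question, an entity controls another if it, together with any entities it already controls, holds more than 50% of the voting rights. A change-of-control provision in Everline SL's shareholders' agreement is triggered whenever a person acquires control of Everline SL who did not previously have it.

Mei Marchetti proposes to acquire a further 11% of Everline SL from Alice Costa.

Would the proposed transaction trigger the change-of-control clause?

Yes

The purchase adds only to Mei's holdings (Alice's stake shrinks), so Mei is the only person who could newly come to control Everline.
Mei holds 93% of Solent, so Mei controls Solent.
In Everline, Mei's side holds only 50%, not > 50%.
So before the transaction, Mei does not control Everline.
After the purchase, Mei's direct stake in Everline rises to 50% + 11% = 61%, and Alice's stake falls to 9%.
Mei holds 61% of Everline, so Mei controls Everline.
Mei did not control Everline before and does after, so the clause is triggered.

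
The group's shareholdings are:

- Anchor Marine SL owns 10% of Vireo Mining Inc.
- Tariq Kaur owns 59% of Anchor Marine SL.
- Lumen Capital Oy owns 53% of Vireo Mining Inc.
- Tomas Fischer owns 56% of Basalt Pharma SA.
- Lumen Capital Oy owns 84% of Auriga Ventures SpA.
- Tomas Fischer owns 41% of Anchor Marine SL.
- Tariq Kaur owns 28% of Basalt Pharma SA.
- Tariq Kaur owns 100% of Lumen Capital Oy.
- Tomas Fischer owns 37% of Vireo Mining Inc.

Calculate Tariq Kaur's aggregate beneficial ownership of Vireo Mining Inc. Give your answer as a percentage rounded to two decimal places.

Tariq reaches Vireo along 2 paths.
Via Anchor: 59% × 10% = 5.9%.
Via Lumen: 100% × 53% = 53%.
Total: 5.9% + 53% = 58.9%.
Rounded: 58.90%.

58.90%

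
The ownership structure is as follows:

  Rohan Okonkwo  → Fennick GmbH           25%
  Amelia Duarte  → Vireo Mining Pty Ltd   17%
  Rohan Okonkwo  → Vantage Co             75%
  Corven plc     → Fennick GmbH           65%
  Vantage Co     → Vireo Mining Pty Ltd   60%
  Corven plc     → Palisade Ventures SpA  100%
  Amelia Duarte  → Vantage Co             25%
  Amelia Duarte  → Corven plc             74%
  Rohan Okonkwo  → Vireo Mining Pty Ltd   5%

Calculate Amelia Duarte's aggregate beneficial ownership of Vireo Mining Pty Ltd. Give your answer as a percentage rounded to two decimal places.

Amelia reaches Vireo along 2 paths.
Via Vantage: 25% × 60% = 15%.
Direct stake: 17% = 17%.
Total: 15% + 17% = 32%.
Rounded: 32.00%.

32.00%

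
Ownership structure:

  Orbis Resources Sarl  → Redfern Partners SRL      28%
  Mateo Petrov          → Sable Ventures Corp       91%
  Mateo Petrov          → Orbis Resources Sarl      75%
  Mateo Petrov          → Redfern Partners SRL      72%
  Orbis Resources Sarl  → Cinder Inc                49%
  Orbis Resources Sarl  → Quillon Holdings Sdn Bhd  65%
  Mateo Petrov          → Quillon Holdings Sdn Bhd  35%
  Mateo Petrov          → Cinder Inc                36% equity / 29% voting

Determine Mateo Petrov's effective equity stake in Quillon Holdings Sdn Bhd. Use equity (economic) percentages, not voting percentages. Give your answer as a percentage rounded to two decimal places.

Mateo reaches Quillon along 2 paths.
Via Orbis: 75% × 65% = 48.75%.
Direct stake: 35% = 35%.
Total: 48.75% + 35% = 83.75%.

83.75%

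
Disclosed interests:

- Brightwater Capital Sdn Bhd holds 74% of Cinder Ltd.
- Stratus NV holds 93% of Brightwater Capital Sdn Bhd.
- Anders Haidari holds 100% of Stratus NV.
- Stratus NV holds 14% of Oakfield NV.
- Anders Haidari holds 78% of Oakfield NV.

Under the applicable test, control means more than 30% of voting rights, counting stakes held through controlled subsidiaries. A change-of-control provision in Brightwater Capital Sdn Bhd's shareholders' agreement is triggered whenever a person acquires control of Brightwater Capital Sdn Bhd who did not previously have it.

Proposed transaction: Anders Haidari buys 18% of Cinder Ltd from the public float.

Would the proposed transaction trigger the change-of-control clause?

No

The purchase changes only Anders's holdings, so Anders is the only person who could newly come to control Brightwater.
Anders holds 100% of Stratus, so Anders controls Stratus.
Stratus holds 93% of Brightwater, so Anders controls Brightwater.
So Anders already controls Brightwater before the transaction.
After the purchase, Anders holds 18% of Cinder directly.
Anders controlled Brightwater already, so this is not a new person acquiring control; every other person's position is unchanged or reduced.
No new person acquires control, so the clause is not triggered.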